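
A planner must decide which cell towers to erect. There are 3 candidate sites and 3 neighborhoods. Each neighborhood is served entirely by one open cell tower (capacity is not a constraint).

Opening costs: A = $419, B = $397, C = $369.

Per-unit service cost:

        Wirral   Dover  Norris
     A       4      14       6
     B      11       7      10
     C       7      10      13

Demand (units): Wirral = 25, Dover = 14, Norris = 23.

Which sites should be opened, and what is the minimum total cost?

For any fixed open set, each neighborhood goes to its cheapest open site; total = fixed + service.
{A}: Wirral→A 4·25=100, Dover→A 14·14=196, Norris→A 6·23=138. Service 434; fixed 419; total 853.
{C}: Wirral→C 7·25=175, Dover→C 10·14=140, Norris→C 13·23=299. Service 614; fixed 369; total 983.
{B}: service 603 + fixed 397 = 1000
{A, B, C}: Wirral→A 4·25=100, Dover→B 7·14=98, Norris→A 6·23=138. Service 336; fixed 1185; total 1521.
No other subset beats 853.

Open A only; minimum total cost 853.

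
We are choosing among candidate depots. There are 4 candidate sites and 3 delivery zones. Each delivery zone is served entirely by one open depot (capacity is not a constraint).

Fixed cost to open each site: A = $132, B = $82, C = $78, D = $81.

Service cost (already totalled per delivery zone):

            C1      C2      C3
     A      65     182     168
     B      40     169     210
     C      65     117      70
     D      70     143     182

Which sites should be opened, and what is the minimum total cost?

For any fixed open set, each delivery zone goes to its cheapest open site; total = fixed + service.
{C}: C1→C 65, C2→C 117, C3→C 70. Service 252; fixed 78; total 330.
{B, C}: service 227 + fixed 160 = 387
{C, D}: service 252 + fixed 159 = 411
{A, B, C, D}: service 227 + fixed 373 = 600
No other subset beats 330.

Open C only; minimum total cost 330.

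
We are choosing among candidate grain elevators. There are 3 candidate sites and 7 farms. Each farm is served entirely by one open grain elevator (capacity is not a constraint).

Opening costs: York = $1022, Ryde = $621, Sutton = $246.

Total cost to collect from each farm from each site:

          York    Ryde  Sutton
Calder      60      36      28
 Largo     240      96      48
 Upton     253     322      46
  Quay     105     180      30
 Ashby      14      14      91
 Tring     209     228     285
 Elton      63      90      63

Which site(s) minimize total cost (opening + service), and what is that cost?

Open Sutton only; minimum total cost 837.

For any fixed open set, each farm goes to its cheapest open site; total = fixed + service.
{Sutton}: Calder→Sutton 28, Largo→Sutton 48, Upton→Sutton 46, Quay→Sutton 30, Ashby→Sutton 91, Tring→Sutton 285, Elton→Sutton 63. Service 591; fixed 246; total 837.
{Ryde, Sutton}: Calder→Sutton 28, Largo→Sutton 48, Upton→Sutton 46, Quay→Sutton 30, Ashby→Ryde 14, Tring→Ryde 228, Elton→Sutton 63. Service 457; fixed 867; total 1324.
{Ryde}: service 966 + fixed 621 = 1587
{York, Ryde, Sutton}: service 438 + fixed 1889 = 2327
No other subset beats 837.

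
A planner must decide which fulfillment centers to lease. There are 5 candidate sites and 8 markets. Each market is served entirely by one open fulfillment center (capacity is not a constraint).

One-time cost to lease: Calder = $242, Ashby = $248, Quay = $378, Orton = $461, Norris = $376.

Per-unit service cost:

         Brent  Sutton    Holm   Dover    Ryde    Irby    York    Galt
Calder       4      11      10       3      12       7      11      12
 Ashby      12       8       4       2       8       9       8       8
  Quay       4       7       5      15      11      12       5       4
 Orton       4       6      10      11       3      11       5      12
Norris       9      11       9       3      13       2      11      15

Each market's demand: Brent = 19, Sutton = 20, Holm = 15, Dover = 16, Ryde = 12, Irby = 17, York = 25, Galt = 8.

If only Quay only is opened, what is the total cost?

Total cost: 1402

Each market is assigned to its cheapest site among the open ones.
{Quay}: Brent→Quay 4·19=76, Sutton→Quay 7·20=140, Holm→Quay 5·15=75, Dover→Quay 15·16=240, Ryde→Quay 11·12=132, Irby→Quay 12·17=204, York→Quay 5·25=125, Galt→Quay 4·8=32. Service 1024; fixed 378; total 1402.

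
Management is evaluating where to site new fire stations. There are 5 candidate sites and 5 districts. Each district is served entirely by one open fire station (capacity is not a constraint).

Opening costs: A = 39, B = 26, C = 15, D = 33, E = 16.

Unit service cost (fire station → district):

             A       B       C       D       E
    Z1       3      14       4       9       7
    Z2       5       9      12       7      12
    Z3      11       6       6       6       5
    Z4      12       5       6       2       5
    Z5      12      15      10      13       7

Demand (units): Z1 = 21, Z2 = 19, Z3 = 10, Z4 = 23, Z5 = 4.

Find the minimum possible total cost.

Minimum total cost: 370

For any fixed open set, each district goes to its cheapest open site; total = fixed + service.
{A, D, E}: Z1→A 3·21=63, Z2→A 5·19=95, Z3→E 5·10=50, Z4→D 2·23=46, Z5→E 7·4=28. Service 282; fixed 88; total 370.
{A, D}: service 312 + fixed 72 = 384
{A, C, D, E}: service 282 + fixed 103 = 385
{A, B, C, D, E}: Z1→A 3·21=63, Z2→A 5·19=95, Z3→E 5·10=50, Z4→D 2·23=46, Z5→E 7·4=28. Service 282; fixed 129; total 411.
No other subset beats 370.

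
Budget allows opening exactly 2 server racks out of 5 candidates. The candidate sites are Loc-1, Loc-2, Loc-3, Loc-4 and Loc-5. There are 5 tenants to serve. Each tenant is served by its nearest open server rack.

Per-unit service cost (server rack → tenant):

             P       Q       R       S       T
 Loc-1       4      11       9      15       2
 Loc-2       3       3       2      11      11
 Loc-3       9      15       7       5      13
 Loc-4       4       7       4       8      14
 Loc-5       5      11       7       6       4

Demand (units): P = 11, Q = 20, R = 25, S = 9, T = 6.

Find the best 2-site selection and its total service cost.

Choose Loc-2 and Loc-5; total service cost 221.

With exactly 2 open, each tenant uses its cheapest among the chosen.
{Loc-2, Loc-5}: P→Loc-2 3·11=33, Q→Loc-2 3·20=60, R→Loc-2 2·25=50, S→Loc-5 6·9=54, T→Loc-5 4·6=24. Service cost 221.
{Loc-1, Loc-2}: service cost 254
{Loc-2, Loc-3}: service cost 254
Among all 10 size-2 choices, {Loc-2, Loc-5} is lowest.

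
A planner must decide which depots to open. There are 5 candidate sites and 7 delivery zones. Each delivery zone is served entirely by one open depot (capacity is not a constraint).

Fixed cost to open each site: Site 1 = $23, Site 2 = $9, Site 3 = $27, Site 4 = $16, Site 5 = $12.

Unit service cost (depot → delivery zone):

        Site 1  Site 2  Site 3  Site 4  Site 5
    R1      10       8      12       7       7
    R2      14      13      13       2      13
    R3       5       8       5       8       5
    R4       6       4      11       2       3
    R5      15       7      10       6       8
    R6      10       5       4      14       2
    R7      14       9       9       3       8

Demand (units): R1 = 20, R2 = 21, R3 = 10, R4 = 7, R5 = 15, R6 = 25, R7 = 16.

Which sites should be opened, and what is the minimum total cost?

Open Site 4 and Site 5; minimum total cost 462.

For any fixed open set, each delivery zone goes to its cheapest open site; total = fixed + service.
{Site 4, Site 5}: R1→Site 4 7·20=140, R2→Site 4 2·21=42, R3→Site 5 5·10=50, R4→Site 4 2·7=14, R5→Site 4 6·15=90, R6→Site 5 2·25=50, R7→Site 4 3·16=48. Service 434; fixed 28; total 462.
{Site 2, Site 4, Site 5}: service 434 + fixed 37 = 471
{Site 1, Site 4, Site 5}: service 434 + fixed 51 = 485
{Site 1, Site 2, Site 3, Site 4, Site 5}: service 434 + fixed 87 = 521
No other subset beats 462.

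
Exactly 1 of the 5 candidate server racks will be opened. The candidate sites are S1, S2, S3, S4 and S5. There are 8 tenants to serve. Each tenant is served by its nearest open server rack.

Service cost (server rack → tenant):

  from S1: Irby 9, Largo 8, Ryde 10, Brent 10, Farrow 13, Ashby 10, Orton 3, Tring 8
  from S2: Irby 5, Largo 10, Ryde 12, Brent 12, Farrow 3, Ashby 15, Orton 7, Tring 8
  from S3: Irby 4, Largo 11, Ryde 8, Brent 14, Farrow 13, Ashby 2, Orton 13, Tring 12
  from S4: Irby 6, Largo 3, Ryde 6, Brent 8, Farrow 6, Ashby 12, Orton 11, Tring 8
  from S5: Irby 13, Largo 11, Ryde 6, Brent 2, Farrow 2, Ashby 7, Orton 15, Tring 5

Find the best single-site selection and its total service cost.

With exactly 1 open, each tenant uses its cheapest among the chosen.
{S4}: Irby→S4 6, Largo→S4 3, Ryde→S4 6, Brent→S4 8, Farrow→S4 6, Ashby→S4 12, Orton→S4 11, Tring→S4 8. Service cost 60.
{S5}: service cost 61
{S1}: service cost 71
Among all 5 size-1 choices, {S4} is lowest.

Choose S4 only; total service cost 60.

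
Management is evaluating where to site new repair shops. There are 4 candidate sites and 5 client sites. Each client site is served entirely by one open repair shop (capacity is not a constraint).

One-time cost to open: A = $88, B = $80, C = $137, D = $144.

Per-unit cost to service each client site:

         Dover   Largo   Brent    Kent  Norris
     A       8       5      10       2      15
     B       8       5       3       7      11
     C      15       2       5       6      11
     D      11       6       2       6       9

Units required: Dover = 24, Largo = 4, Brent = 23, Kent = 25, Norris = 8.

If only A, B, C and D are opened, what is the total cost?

Each client site is assigned to its cheapest site among the open ones.
{A, B, C, D}: Dover→A 8·24=192, Largo→C 2·4=8, Brent→D 2·23=46, Kent→A 2·25=50, Norris→D 9·8=72. Service 368; fixed 449; total 817.

Total cost: 817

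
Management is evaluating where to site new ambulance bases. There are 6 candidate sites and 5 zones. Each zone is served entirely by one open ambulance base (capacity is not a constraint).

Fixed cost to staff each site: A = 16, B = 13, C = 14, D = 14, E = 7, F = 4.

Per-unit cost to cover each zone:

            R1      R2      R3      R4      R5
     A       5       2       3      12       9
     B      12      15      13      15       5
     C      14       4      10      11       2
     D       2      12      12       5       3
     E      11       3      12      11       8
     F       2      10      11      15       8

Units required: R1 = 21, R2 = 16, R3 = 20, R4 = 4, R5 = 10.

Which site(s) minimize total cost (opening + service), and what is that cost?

For any fixed open set, each zone goes to its cheapest open site; total = fixed + service.
{A, D}: R1→D 2·21=42, R2→A 2·16=32, R3→A 3·20=60, R4→D 5·4=20, R5→D 3·10=30. Service 184; fixed 30; total 214.
{A, C, D}: R1→D 2·21=42, R2→A 2·16=32, R3→A 3·20=60, R4→D 5·4=20, R5→C 2·10=20. Service 174; fixed 44; total 218.
{A, D, F}: R1→D 2·21=42, R2→A 2·16=32, R3→A 3·20=60, R4→D 5·4=20, R5→D 3·10=30. Service 184; fixed 34; total 218.
{A, B, C, D, E, F}: service 174 + fixed 68 = 242
No other subset beats 214.

Open A and D; minimum total cost 214.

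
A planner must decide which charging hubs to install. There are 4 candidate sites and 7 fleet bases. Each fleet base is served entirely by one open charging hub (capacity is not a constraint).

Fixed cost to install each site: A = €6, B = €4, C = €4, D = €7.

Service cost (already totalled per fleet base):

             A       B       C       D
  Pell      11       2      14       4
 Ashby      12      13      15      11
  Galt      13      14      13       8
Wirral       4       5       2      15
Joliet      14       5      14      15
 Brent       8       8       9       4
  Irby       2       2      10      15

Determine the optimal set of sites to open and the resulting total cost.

Open B and D; minimum total cost 48.

For any fixed open set, each fleet base goes to its cheapest open site; total = fixed + service.
{B, D}: Pell→B 2, Ashby→D 11, Galt→D 8, Wirral→B 5, Joliet→B 5, Brent→D 4, Irby→B 2. Service 37; fixed 11; total 48.
{B, C, D}: service 34 + fixed 15 = 49
{A, B, D}: service 36 + fixed 17 = 53
{A, B, C, D}: service 34 + fixed 21 = 55
(All 15 nonempty subsets were checked; B and D is lowest.)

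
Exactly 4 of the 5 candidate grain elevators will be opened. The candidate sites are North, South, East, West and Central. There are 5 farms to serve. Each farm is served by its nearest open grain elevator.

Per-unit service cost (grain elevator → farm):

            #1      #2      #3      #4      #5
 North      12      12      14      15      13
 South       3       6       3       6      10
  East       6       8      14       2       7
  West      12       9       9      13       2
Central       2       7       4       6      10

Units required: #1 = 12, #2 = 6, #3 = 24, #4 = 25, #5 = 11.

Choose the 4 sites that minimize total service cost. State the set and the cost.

With exactly 4 open, each farm uses its cheapest among the chosen.
{South, East, West, Central}: #1→Central 2·12=24, #2→South 6·6=36, #3→South 3·24=72, #4→East 2·25=50, #5→West 2·11=22. Service cost 204.
{North, South, East, West}: service cost 216
{North, East, West, Central}: service cost 234
Among all 5 size-4 choices, {South, East, West, Central} is lowest.

Choose South, East, West and Central; total service cost 204.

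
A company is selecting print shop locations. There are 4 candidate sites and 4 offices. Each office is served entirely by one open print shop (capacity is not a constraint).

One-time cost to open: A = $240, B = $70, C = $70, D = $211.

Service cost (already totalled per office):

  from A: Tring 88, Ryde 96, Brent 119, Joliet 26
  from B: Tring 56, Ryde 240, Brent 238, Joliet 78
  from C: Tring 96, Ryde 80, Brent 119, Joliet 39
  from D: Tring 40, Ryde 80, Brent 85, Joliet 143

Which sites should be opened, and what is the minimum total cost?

Open C only; minimum total cost 404.

For any fixed open set, each office goes to its cheapest open site; total = fixed + service.
{C}: Tring→C 96, Ryde→C 80, Brent→C 119, Joliet→C 39. Service 334; fixed 70; total 404.
{B, C}: service 294 + fixed 140 = 434
{C, D}: service 244 + fixed 281 = 525
{A, B, C, D}: service 231 + fixed 591 = 822
No other subset beats 404.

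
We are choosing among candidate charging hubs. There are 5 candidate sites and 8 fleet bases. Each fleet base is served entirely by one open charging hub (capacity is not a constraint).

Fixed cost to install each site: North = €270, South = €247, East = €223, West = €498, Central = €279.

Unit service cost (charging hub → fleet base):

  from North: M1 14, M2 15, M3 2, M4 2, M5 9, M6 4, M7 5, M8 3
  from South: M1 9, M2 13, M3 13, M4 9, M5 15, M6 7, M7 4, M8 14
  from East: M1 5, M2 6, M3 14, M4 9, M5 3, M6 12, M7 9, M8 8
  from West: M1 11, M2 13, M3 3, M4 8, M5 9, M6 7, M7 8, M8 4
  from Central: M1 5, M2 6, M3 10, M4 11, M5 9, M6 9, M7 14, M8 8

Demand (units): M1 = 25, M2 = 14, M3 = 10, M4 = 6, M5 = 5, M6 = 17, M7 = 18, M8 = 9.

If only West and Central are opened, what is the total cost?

Total cost: 1408

Each fleet base is assigned to its cheapest site among the open ones.
{West, Central}: M1→Central 5·25=125, M2→Central 6·14=84, M3→West 3·10=30, M4→West 8·6=48, M5→West 9·5=45, M6→West 7·17=119, M7→West 8·18=144, M8→West 4·9=36. Service 631; fixed 777; total 1408.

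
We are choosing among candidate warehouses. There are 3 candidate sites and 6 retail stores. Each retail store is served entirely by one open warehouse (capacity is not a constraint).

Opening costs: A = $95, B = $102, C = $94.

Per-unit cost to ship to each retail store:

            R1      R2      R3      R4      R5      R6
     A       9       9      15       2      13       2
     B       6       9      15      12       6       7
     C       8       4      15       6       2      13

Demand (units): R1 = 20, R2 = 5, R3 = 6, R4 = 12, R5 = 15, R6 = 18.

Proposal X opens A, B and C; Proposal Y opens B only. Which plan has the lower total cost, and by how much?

Proposal X: {A, B, C}: R1→B 6·20=120, R2→C 4·5=20, R3→A 15·6=90, R4→A 2·12=24, R5→C 2·15=30, R6→A 2·18=36. Service 320; fixed 291; total 611.
Proposal Y: {B}: R1→B 6·20=120, R2→B 9·5=45, R3→B 15·6=90, R4→B 12·12=144, R5→B 6·15=90, R6→B 7·18=126. Service 615; fixed 102; total 717.
Difference: |611 − 717| = 106.

Proposal X is cheaper by 106.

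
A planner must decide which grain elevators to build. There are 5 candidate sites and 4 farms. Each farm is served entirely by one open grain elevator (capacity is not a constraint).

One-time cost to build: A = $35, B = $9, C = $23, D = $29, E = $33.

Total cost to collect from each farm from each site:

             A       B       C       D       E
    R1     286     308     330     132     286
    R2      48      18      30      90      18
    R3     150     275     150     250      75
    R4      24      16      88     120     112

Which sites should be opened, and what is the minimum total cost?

For any fixed open set, each farm goes to its cheapest open site; total = fixed + service.
{B, D, E}: R1→D 132, R2→B 18, R3→E 75, R4→B 16. Service 241; fixed 71; total 312.
{B, C, D, E}: R1→D 132, R2→B 18, R3→E 75, R4→B 16. Service 241; fixed 94; total 335.
{A, D, E}: R1→D 132, R2→E 18, R3→E 75, R4→A 24. Service 249; fixed 97; total 346.
{A, B, C, D, E}: R1→D 132, R2→B 18, R3→E 75, R4→B 16. Service 241; fixed 129; total 370.
No other subset beats 312.

Open B, D and E; minimum total cost 312.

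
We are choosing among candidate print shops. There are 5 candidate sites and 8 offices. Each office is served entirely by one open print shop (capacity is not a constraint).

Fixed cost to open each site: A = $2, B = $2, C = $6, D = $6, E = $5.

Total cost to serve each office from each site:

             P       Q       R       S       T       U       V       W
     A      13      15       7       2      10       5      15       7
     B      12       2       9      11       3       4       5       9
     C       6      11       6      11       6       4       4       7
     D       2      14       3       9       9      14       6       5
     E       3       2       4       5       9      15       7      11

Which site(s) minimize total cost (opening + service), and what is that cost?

Open A, B and D; minimum total cost 36.

For any fixed open set, each office goes to its cheapest open site; total = fixed + service.
{A, B, D}: P→D 2, Q→B 2, R→D 3, S→A 2, T→B 3, U→B 4, V→B 5, W→D 5. Service 26; fixed 10; total 36.
{A, B, E}: P→E 3, Q→B 2, R→E 4, S→A 2, T→B 3, U→B 4, V→B 5, W→A 7. Service 30; fixed 9; total 39.
{A, B, C, D}: service 25 + fixed 16 = 41
{A, B, C, D, E}: P→D 2, Q→B 2, R→D 3, S→A 2, T→B 3, U→B 4, V→C 4, W→D 5. Service 25; fixed 21; total 46.
No other subset beats 36.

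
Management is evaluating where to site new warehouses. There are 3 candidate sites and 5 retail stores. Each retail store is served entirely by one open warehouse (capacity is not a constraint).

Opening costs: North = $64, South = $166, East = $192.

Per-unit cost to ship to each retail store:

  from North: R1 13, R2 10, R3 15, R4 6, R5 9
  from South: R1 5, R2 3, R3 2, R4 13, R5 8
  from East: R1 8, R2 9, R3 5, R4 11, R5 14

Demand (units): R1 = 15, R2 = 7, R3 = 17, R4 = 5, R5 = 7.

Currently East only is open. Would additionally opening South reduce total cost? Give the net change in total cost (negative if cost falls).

Current service cost with {East}: 421.
Adding South: each retail store re-picks its cheapest; new service cost 241, saving 180.
Extra fixed cost: 166. Net change = 166 − 180 = -14.
(Totals: 613 → 599.)

Yes — net change −14 (cost falls by 14).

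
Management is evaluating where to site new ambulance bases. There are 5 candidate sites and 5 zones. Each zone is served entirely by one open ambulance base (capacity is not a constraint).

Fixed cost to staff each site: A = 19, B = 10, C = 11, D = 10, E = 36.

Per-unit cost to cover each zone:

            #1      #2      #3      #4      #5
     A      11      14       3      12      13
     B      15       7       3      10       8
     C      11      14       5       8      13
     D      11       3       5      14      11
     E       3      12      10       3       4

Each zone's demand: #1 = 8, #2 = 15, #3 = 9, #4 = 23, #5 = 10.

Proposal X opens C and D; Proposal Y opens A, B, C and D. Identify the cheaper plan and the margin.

Proposal Y is cheaper by 19.

Proposal X: {C, D}: #1→C 11·8=88, #2→D 3·15=45, #3→C 5·9=45, #4→C 8·23=184, #5→D 11·10=110. Service 472; fixed 21; total 493.
Proposal Y: {A, B, C, D}: #1→A 11·8=88, #2→D 3·15=45, #3→A 3·9=27, #4→C 8·23=184, #5→B 8·10=80. Service 424; fixed 50; total 474.
Difference: |493 − 474| = 19.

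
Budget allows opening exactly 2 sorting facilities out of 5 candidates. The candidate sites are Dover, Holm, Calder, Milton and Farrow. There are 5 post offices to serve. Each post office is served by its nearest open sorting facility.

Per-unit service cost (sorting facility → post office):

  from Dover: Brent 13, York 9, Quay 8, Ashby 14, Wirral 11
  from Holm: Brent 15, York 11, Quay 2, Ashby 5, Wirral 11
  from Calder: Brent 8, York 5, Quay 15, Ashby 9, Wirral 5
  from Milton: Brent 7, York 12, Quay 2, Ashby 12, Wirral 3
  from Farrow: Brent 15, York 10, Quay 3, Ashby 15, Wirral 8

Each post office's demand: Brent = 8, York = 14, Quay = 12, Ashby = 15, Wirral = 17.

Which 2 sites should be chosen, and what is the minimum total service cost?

Choose Holm and Calder; total service cost 318.

With exactly 2 open, each post office uses its cheapest among the chosen.
{Holm, Calder}: Brent→Calder 8·8=64, York→Calder 5·14=70, Quay→Holm 2·12=24, Ashby→Holm 5·15=75, Wirral→Calder 5·17=85. Service cost 318.
{Calder, Milton}: service cost 336
{Holm, Milton}: service cost 360
Among all 10 size-2 choices, {Holm, Calder} is lowest.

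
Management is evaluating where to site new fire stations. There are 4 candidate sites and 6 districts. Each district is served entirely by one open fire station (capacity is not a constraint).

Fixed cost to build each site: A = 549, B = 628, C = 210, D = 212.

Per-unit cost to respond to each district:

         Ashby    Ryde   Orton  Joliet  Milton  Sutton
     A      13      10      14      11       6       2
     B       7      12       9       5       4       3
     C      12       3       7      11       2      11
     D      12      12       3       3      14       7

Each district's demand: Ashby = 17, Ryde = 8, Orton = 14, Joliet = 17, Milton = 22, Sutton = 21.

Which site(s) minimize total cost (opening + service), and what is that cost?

Open C and D; minimum total cost 934.

For any fixed open set, each district goes to its cheapest open site; total = fixed + service.
{C, D}: Ashby→C 12·17=204, Ryde→C 3·8=24, Orton→D 3·14=42, Joliet→D 3·17=51, Milton→C 2·22=44, Sutton→D 7·21=147. Service 512; fixed 422; total 934.
{C}: Ashby→C 12·17=204, Ryde→C 3·8=24, Orton→C 7·14=98, Joliet→C 11·17=187, Milton→C 2·22=44, Sutton→C 11·21=231. Service 788; fixed 210; total 998.
{D}: Ashby→D 12·17=204, Ryde→D 12·8=96, Orton→D 3·14=42, Joliet→D 3·17=51, Milton→D 14·22=308, Sutton→D 7·21=147. Service 848; fixed 212; total 1060.
{A, B, C, D}: Ashby→B 7·17=119, Ryde→C 3·8=24, Orton→D 3·14=42, Joliet→D 3·17=51, Milton→C 2·22=44, Sutton→A 2·21=42. Service 322; fixed 1599; total 1921.
(All 15 nonempty subsets were checked; C and D is lowest.)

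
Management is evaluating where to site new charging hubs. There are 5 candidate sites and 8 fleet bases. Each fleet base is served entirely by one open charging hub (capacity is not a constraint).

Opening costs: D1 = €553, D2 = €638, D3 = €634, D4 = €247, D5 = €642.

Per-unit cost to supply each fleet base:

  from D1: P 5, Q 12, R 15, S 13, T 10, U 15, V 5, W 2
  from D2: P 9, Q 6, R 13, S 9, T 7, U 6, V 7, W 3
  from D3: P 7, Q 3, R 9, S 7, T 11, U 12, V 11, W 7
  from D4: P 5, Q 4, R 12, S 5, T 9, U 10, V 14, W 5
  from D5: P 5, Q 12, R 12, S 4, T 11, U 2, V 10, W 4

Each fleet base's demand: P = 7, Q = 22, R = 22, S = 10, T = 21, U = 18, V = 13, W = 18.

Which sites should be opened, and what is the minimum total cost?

For any fixed open set, each fleet base goes to its cheapest open site; total = fixed + service.
{D4}: P→D4 5·7=35, Q→D4 4·22=88, R→D4 12·22=264, S→D4 5·10=50, T→D4 9·21=189, U→D4 10·18=180, V→D4 14·13=182, W→D4 5·18=90. Service 1078; fixed 247; total 1325.
{D2}: service 971 + fixed 638 = 1609
{D1, D4}: P→D1 5·7=35, Q→D4 4·22=88, R→D4 12·22=264, S→D4 5·10=50, T→D4 9·21=189, U→D4 10·18=180, V→D1 5·13=65, W→D1 2·18=36. Service 907; fixed 800; total 1707.
{D1, D2, D3, D4, D5}: P→D1 5·7=35, Q→D3 3·22=66, R→D3 9·22=198, S→D5 4·10=40, T→D2 7·21=147, U→D5 2·18=36, V→D1 5·13=65, W→D1 2·18=36. Service 623; fixed 2714; total 3337.
No other subset beats 1325.

Open D4 only; minimum total cost 1325.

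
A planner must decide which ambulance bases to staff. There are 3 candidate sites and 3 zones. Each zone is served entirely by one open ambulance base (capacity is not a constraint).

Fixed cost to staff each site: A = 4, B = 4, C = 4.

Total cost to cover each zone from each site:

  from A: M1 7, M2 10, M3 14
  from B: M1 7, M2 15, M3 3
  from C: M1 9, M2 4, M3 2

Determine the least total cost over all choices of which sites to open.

Minimum total cost: 19

For any fixed open set, each zone goes to its cheapest open site; total = fixed + service.
{C}: M1→C 9, M2→C 4, M3→C 2. Service 15; fixed 4; total 19.
{A, C}: service 13 + fixed 8 = 21
{B, C}: service 13 + fixed 8 = 21
{A, B, C}: service 13 + fixed 12 = 25
No other subset beats 19.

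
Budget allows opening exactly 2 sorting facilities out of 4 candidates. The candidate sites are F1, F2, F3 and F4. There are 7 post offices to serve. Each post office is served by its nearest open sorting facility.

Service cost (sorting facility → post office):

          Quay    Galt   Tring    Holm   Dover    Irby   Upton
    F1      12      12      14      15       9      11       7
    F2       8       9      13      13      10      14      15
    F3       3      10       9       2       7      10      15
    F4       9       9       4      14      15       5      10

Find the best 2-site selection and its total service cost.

With exactly 2 open, each post office uses its cheapest among the chosen.
{F3, F4}: Quay→F3 3, Galt→F4 9, Tring→F4 4, Holm→F3 2, Dover→F3 7, Irby→F4 5, Upton→F4 10. Service cost 40.
{F1, F3}: service cost 48
{F2, F3}: service cost 55
Among all 6 size-2 choices, {F3, F4} is lowest.

Choose F3 and F4; total service cost 40.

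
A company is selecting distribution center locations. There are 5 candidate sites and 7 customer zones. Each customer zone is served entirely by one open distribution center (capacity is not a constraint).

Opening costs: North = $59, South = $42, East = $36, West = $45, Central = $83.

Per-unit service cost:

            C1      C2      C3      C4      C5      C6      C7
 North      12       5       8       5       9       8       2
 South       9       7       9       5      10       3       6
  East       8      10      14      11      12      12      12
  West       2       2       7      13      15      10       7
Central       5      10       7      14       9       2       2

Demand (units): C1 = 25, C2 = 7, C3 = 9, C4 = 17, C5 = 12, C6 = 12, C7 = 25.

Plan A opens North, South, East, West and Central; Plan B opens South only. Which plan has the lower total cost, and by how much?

Plan A: {North, South, East, West, Central}: C1→West 2·25=50, C2→West 2·7=14, C3→West 7·9=63, C4→North 5·17=85, C5→North 9·12=108, C6→Central 2·12=24, C7→North 2·25=50. Service 394; fixed 265; total 659.
Plan B: {South}: C1→South 9·25=225, C2→South 7·7=49, C3→South 9·9=81, C4→South 5·17=85, C5→South 10·12=120, C6→South 3·12=36, C7→South 6·25=150. Service 746; fixed 42; total 788.
Difference: |659 − 788| = 129.

Plan A is cheaper by 129.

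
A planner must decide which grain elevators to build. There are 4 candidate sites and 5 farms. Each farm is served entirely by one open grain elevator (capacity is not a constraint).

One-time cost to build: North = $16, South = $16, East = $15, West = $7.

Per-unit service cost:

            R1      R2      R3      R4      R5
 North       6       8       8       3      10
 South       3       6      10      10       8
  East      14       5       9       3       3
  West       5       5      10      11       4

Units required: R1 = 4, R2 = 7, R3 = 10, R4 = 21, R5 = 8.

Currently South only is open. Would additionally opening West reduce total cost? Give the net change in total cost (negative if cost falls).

Yes — net change −32 (cost falls by 32).

Current service cost with {South}: 428.
Adding West: each farm re-picks its cheapest; new service cost 389, saving 39.
Extra fixed cost: 7. Net change = 7 − 39 = -32.
(Totals: 444 → 412.)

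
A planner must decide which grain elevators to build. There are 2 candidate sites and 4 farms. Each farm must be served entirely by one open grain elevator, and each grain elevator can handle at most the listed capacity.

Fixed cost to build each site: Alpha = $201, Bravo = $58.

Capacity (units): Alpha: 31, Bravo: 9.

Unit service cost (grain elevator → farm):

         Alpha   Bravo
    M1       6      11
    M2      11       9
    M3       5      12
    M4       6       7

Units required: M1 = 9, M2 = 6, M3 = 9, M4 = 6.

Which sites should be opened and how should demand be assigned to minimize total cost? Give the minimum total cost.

Minimum total cost: 402

Open {Alpha}: M1→Alpha 6·9=54, M2→Alpha 11·6=66, M3→Alpha 5·9=45, M4→Alpha 6·6=36.
Loads: Alpha carries 30/31. Service 201; fixed 201; total 402.
Next best feasible plan costs 448.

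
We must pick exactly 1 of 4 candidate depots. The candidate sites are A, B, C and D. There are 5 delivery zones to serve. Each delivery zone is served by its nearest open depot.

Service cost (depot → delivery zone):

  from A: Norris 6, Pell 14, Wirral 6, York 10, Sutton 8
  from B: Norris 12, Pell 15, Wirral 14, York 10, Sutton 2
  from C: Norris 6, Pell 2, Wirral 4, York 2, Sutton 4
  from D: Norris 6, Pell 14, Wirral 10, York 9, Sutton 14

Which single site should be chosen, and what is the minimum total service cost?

With exactly 1 open, each delivery zone uses its cheapest among the chosen.
{C}: Norris→C 6, Pell→C 2, Wirral→C 4, York→C 2, Sutton→C 4. Service cost 18.
{A}: service cost 44
{B}: service cost 53
Among all 4 size-1 choices, {C} is lowest.

Choose C only; total service cost 18.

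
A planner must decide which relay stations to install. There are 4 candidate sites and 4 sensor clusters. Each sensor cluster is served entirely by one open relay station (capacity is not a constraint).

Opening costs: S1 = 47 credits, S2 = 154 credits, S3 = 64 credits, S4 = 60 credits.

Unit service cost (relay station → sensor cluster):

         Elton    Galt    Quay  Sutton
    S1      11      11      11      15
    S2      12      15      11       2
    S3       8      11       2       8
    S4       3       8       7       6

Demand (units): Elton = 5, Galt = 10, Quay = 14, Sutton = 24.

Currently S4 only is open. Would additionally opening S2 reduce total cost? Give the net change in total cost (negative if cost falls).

Current service cost with {S4}: 337.
Adding S2: each sensor cluster re-picks its cheapest; new service cost 241, saving 96.
Extra fixed cost: 154. Net change = 154 − 96 = 58.
(Totals: 397 → 455.)

No — net change +58 (cost rises by 58).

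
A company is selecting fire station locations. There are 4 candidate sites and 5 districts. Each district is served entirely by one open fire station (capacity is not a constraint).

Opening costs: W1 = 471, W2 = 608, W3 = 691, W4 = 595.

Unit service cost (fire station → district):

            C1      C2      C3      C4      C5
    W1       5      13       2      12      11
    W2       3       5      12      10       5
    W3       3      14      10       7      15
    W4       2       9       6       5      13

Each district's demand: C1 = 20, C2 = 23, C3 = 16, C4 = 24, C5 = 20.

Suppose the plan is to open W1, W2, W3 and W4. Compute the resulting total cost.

Each district is assigned to its cheapest site among the open ones.
{W1, W2, W3, W4}: C1→W4 2·20=40, C2→W2 5·23=115, C3→W1 2·16=32, C4→W4 5·24=120, C5→W2 5·20=100. Service 407; fixed 2365; total 2772.

Total cost: 2772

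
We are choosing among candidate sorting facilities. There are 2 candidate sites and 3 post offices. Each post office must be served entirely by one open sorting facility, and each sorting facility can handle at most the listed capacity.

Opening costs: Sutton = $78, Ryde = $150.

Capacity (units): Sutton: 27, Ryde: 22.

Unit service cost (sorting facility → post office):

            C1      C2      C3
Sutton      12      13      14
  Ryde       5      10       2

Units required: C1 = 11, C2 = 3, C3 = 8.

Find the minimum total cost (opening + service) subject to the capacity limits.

Minimum total cost: 251

Open {Ryde}: C1→Ryde 5·11=55, C2→Ryde 10·3=30, C3→Ryde 2·8=16.
Loads: Ryde carries 22/22. Service 101; fixed 150; total 251.
Next best feasible plan costs 329.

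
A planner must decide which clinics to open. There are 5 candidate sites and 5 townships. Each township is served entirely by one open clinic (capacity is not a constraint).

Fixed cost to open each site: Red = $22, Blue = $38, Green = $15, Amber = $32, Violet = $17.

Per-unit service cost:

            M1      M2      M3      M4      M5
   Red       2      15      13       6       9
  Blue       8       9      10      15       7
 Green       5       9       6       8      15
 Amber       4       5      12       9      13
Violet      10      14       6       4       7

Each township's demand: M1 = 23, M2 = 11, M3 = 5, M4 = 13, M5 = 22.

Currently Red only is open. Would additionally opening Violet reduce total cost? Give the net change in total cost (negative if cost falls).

Current service cost with {Red}: 552.
Adding Violet: each township re-picks its cheapest; new service cost 436, saving 116.
Extra fixed cost: 17. Net change = 17 − 116 = -99.
(Totals: 574 → 475.)

Yes — net change −99 (cost falls by 99).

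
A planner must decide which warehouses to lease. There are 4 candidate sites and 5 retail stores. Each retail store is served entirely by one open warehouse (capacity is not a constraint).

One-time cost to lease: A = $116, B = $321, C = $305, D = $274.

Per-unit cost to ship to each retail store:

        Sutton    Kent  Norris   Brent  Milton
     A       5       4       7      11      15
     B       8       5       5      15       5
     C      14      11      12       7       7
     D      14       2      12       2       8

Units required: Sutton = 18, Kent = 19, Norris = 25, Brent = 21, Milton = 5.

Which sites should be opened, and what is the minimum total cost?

For any fixed open set, each retail store goes to its cheapest open site; total = fixed + service.
{A}: Sutton→A 5·18=90, Kent→A 4·19=76, Norris→A 7·25=175, Brent→A 11·21=231, Milton→A 15·5=75. Service 647; fixed 116; total 763.
{A, D}: service 385 + fixed 390 = 775
{A, C}: Sutton→A 5·18=90, Kent→A 4·19=76, Norris→A 7·25=175, Brent→C 7·21=147, Milton→C 7·5=35. Service 523; fixed 421; total 944.
{A, B, C, D}: service 320 + fixed 1016 = 1336
No other subset beats 763.

Open A only; minimum total cost 763.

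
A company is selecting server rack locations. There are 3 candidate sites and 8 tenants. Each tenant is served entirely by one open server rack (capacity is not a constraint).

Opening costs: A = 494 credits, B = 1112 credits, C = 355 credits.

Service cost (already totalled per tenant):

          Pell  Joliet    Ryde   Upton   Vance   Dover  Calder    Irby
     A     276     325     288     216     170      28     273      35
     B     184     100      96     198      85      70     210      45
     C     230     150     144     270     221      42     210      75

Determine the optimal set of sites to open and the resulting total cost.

For any fixed open set, each tenant goes to its cheapest open site; total = fixed + service.
{C}: Pell→C 230, Joliet→C 150, Ryde→C 144, Upton→C 270, Vance→C 221, Dover→C 42, Calder→C 210, Irby→C 75. Service 1342; fixed 355; total 1697.
{A, C}: Pell→C 230, Joliet→C 150, Ryde→C 144, Upton→A 216, Vance→A 170, Dover→A 28, Calder→C 210, Irby→A 35. Service 1183; fixed 849; total 2032.
{B}: service 988 + fixed 1112 = 2100
{A, B, C}: service 936 + fixed 1961 = 2897
No other subset beats 1697.

Open C only; minimum total cost 1697.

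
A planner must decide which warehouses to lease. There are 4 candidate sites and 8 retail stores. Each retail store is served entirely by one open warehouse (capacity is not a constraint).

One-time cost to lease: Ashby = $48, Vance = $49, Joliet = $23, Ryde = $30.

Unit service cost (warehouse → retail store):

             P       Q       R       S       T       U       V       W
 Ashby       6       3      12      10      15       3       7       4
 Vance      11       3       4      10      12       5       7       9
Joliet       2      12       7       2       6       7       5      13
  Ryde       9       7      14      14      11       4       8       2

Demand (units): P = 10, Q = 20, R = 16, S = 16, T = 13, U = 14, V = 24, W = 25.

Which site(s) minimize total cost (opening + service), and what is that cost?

For any fixed open set, each retail store goes to its cheapest open site; total = fixed + service.
{Vance, Joliet, Ryde}: P→Joliet 2·10=20, Q→Vance 3·20=60, R→Vance 4·16=64, S→Joliet 2·16=32, T→Joliet 6·13=78, U→Ryde 4·14=56, V→Joliet 5·24=120, W→Ryde 2·25=50. Service 480; fixed 102; total 582.
{Ashby, Joliet, Ryde}: P→Joliet 2·10=20, Q→Ashby 3·20=60, R→Joliet 7·16=112, S→Joliet 2·16=32, T→Joliet 6·13=78, U→Ashby 3·14=42, V→Joliet 5·24=120, W→Ryde 2·25=50. Service 514; fixed 101; total 615.
{Ashby, Vance, Joliet, Ryde}: service 466 + fixed 150 = 616
{Joliet}: P→Joliet 2·10=20, Q→Joliet 12·20=240, R→Joliet 7·16=112, S→Joliet 2·16=32, T→Joliet 6·13=78, U→Joliet 7·14=98, V→Joliet 5·24=120, W→Joliet 13·25=325. Service 1025; fixed 23; total 1048.
No other subset beats 582.

Open Vance, Joliet and Ryde; minimum total cost 582.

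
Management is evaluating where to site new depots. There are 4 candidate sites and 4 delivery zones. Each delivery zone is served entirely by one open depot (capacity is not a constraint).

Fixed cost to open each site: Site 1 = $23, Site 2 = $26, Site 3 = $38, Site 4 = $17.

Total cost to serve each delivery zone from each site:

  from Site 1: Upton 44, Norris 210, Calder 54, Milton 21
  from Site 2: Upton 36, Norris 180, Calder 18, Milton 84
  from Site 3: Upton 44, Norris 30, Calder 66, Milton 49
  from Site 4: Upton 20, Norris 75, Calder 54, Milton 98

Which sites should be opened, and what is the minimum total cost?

Open Site 1, Site 2 and Site 3; minimum total cost 192.

For any fixed open set, each delivery zone goes to its cheapest open site; total = fixed + service.
{Site 1, Site 2, Site 3}: Upton→Site 2 36, Norris→Site 3 30, Calder→Site 2 18, Milton→Site 1 21. Service 105; fixed 87; total 192.
{Site 1, Site 2, Site 3, Site 4}: service 89 + fixed 104 = 193
{Site 2, Site 3}: service 133 + fixed 64 = 197
{Site 4}: Upton→Site 4 20, Norris→Site 4 75, Calder→Site 4 54, Milton→Site 4 98. Service 247; fixed 17; total 264.
No other subset beats 192.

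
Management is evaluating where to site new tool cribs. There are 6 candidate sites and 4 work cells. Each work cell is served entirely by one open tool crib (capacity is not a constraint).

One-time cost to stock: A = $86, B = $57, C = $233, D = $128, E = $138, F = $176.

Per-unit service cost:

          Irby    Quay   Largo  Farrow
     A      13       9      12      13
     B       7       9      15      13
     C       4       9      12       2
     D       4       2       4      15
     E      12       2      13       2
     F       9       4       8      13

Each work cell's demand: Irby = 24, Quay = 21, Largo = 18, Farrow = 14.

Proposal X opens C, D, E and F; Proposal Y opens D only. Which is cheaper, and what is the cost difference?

Proposal X: {C, D, E, F}: Irby→C 4·24=96, Quay→D 2·21=42, Largo→D 4·18=72, Farrow→C 2·14=28. Service 238; fixed 675; total 913.
Proposal Y: {D}: Irby→D 4·24=96, Quay→D 2·21=42, Largo→D 4·18=72, Farrow→D 15·14=210. Service 420; fixed 128; total 548.
Difference: |913 − 548| = 365.

Proposal Y is cheaper by 365.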